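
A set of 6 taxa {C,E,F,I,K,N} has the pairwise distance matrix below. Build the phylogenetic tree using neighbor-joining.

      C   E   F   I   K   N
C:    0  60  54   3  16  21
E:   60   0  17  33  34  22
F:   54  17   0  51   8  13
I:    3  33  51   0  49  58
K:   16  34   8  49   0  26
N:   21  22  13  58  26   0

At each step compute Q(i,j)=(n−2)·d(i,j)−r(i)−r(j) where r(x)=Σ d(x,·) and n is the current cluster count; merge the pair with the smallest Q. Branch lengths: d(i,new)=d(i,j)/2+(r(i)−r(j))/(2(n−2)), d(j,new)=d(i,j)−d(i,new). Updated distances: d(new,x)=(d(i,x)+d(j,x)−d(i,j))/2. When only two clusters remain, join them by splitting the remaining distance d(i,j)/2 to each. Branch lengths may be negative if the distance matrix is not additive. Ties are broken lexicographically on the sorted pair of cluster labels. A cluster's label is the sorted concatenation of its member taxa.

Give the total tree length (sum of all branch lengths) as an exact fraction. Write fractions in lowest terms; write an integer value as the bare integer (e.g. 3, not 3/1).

1. join C+I (d=3, Q=-336) ⇒ CI; edges |C|=-7/2, |I|=13/2
  updated: d(CI,E)=45, d(CI,F)=51, d(CI,K)=31, d(CI,N)=38
2. join CI+K (d=31, Q=-171) ⇒ CIK; edges |CI|=53/2, |K|=9/2
  updated: d(CIK,E)=24, d(CIK,F)=14, d(CIK,N)=33/2
3. join CIK+N (d=33/2, Q=-73) ⇒ CIKN; edges |CIK|=9, |N|=15/2
  updated: d(CIKN,E)=59/4, d(CIKN,F)=21/4
4. join CIKN+E (d=59/4, Q=-37) ⇒ CEIKN; edges |CIKN|=3/2, |E|=53/4
  updated: d(CEIKN,F)=15/4
5. join CEIKN+F (d=15/4) ⇒ CEFIKN; edges |CEIKN|=15/8, |F|=15/8
final tree: (((((C:-7/2,I:13/2):53/2,K:9/2):9,N:15/2):3/2,E:53/4):15/8,F:15/8)
total length: 69

69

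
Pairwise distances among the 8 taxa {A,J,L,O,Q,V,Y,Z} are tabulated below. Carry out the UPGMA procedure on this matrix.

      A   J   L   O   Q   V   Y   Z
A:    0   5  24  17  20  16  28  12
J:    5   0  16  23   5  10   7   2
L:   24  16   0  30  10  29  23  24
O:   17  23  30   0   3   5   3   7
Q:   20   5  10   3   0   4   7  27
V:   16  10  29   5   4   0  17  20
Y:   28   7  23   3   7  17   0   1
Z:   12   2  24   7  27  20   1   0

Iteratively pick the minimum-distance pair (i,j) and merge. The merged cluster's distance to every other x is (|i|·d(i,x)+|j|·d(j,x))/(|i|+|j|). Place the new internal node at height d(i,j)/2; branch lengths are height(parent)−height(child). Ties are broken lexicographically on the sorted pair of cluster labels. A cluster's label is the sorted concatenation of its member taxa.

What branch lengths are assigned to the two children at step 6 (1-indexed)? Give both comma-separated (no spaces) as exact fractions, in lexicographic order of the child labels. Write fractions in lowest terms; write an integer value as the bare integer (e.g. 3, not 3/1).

49/6,14/9

iteration 1: select Y,Z (d=1); attach at lengths (1/2, 1/2); label the merged cluster YZ
  updated: d(A,YZ)=20, d(J,YZ)=9/2, d(L,YZ)=47/2, d(O,YZ)=5, d(Q,YZ)=17, d(V,YZ)=37/2
iteration 2: select O,Q (d=3); attach at lengths (3/2, 3/2); label the merged cluster OQ
  updated: d(A,OQ)=37/2, d(J,OQ)=14, d(L,OQ)=20, d(OQ,V)=9/2, d(OQ,YZ)=11
iteration 3: select J,YZ (d=9/2); attach at lengths (9/4, 7/4); label the merged cluster JYZ
  updated: d(A,JYZ)=15, d(JYZ,L)=21, d(JYZ,OQ)=12, d(JYZ,V)=47/3
iteration 4: select OQ,V (d=9/2); attach at lengths (3/4, 9/4); label the merged cluster OQV
  updated: d(A,OQV)=53/3, d(JYZ,OQV)=119/9, d(L,OQV)=23
iteration 5: select JYZ,OQV (d=119/9); attach at lengths (157/36, 157/36); label the merged cluster JOQVYZ
  updated: d(A,JOQVYZ)=49/3, d(JOQVYZ,L)=22
iteration 6: select A,JOQVYZ (d=49/3); attach at lengths (49/6, 14/9); label the merged cluster AJOQVYZ
  updated: d(AJOQVYZ,L)=156/7
iteration 7: select AJOQVYZ,L (d=156/7); attach at lengths (125/42, 78/7); label the merged cluster AJLOQVYZ
final tree: ((A:49/6,((J:9/4,(Y:1/2,Z:1/2):7/4):157/36,((O:3/2,Q:3/2):3/4,V:9/4):157/36):14/9):125/42,L:78/7)
total length: 5489/126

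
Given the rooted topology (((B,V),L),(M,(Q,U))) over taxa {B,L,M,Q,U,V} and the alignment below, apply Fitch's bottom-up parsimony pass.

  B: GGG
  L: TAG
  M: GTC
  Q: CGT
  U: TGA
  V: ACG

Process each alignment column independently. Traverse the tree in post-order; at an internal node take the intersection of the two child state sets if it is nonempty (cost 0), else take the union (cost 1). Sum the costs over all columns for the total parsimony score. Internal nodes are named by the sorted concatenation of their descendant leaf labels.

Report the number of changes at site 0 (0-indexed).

BV@0: {G} ∪ {A} = {A,G} (union, +1)
BLV@0: {A,G} ∪ {T} = {A,G,T} (union, +1)
QU@0: {C} ∪ {T} = {C,T} (union, +1)
MQU@0: {G} ∪ {C,T} = {C,G,T} (union, +1)
BLMQUV@0: {A,G,T} ∩ {C,G,T} = {G,T} (intersection, +0)
BV@1: {G} ∪ {C} = {C,G} (union, +1)
BLV@1: {C,G} ∪ {A} = {A,C,G} (union, +1)
QU@1: {G} ∩ {G} = {G} (intersection, +0)
MQU@1: {T} ∪ {G} = {G,T} (union, +1)
BLMQUV@1: {A,C,G} ∩ {G,T} = {G} (intersection, +0)
BV@2: {G} ∩ {G} = {G} (intersection, +0)
BLV@2: {G} ∩ {G} = {G} (intersection, +0)
QU@2: {T} ∪ {A} = {A,T} (union, +1)
MQU@2: {C} ∪ {A,T} = {A,C,T} (union, +1)
BLMQUV@2: {G} ∪ {A,C,T} = {A,C,G,T} (union, +1)
per-site changes: [4, 3, 3]; total = 10

4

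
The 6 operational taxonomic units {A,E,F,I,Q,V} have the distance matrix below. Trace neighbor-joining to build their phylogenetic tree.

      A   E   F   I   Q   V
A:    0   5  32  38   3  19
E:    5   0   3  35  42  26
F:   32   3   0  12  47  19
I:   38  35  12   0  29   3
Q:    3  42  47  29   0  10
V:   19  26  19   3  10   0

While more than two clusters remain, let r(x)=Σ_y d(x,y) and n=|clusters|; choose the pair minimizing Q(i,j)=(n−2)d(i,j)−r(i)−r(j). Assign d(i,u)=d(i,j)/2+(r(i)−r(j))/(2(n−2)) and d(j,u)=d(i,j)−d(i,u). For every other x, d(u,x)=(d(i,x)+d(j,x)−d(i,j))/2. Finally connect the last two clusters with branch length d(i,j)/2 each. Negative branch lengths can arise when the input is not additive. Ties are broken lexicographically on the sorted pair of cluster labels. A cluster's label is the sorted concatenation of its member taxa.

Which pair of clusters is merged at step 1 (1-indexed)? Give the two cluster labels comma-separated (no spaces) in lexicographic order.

step 1: merge (A,Q) at d=3, Q=-216; branch lengths A→-11/4, Q→23/4; new cluster AQ
  updated: d(AQ,E)=22, d(AQ,F)=38, d(AQ,I)=32, d(AQ,V)=13
step 2: merge (E,F) at d=3, Q=-149; branch lengths E→23/6, F→-5/6; new cluster EF
  updated: d(AQ,EF)=57/2, d(EF,I)=22, d(EF,V)=21
step 3: merge (AQ,EF) at d=57/2, Q=-88; branch lengths AQ→59/4, EF→55/4; new cluster AEFQ
  updated: d(AEFQ,I)=51/4, d(AEFQ,V)=11/4
step 4: merge (AEFQ,I) at d=51/4, Q=-37/2; branch lengths AEFQ→25/4, I→13/2; new cluster AEFIQ
  updated: d(AEFIQ,V)=-7/2
step 5: merge (AEFIQ,V) at d=-7/2; branch lengths AEFIQ→-7/4, V→-7/4; new cluster AEFIQV
final tree: ((((A:-11/4,Q:23/4):59/4,(E:23/6,F:-5/6):55/4):25/4,I:13/2):-7/4,V:-7/4)
total length: 175/4

A,Q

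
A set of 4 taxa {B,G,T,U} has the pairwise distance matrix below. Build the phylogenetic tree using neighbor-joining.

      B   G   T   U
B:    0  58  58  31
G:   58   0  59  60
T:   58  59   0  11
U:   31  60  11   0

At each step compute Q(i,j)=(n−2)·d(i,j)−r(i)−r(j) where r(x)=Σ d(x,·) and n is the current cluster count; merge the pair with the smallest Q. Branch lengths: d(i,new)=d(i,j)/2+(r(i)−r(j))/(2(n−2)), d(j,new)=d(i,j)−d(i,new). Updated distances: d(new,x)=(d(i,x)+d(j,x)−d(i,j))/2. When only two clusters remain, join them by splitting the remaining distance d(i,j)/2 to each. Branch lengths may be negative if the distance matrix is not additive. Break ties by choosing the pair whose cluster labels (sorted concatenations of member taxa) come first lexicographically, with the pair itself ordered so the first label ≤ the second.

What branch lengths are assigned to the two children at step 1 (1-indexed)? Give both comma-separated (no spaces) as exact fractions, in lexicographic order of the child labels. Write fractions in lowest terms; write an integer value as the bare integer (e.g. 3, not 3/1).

step 1: merge (B,G) at d=58, Q=-208; branch lengths B→43/2, G→73/2; new cluster BG
  updated: d(BG,T)=59/2, d(BG,U)=33/2
step 2: merge (BG,T) at d=59/2, Q=-57; branch lengths BG→35/2, T→12; new cluster BGT
  updated: d(BGT,U)=-1
step 3: merge (BGT,U) at d=-1; branch lengths BGT→-1/2, U→-1/2; new cluster BGTU
final tree: (((B:43/2,G:73/2):35/2,T:12):-1/2,U:-1/2)
total length: 173/2

43/2,73/2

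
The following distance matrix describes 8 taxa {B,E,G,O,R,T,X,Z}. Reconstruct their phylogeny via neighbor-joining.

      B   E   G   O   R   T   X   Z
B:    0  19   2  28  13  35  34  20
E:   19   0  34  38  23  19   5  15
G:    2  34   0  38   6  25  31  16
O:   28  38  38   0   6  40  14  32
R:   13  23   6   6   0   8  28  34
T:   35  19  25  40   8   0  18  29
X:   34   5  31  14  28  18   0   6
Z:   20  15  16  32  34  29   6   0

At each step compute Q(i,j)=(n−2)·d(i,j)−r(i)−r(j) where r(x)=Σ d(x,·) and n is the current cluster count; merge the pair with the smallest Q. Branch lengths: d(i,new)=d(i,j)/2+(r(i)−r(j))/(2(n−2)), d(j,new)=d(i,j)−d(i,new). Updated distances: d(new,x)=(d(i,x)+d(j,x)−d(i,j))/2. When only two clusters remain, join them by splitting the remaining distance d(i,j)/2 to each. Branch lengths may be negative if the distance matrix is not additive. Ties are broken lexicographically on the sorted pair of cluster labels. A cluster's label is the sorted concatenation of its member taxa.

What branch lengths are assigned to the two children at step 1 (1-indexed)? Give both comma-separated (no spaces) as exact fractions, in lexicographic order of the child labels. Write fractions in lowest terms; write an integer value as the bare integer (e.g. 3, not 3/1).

11/12,13/12

step 1: merge (B,G) at d=2, Q=-291; branch lengths B→11/12, G→13/12; new cluster BG
  updated: d(BG,E)=51/2, d(BG,O)=32, d(BG,R)=17/2, d(BG,T)=29, d(BG,X)=63/2, d(BG,Z)=17
step 2: merge (O,R) at d=6, Q=-479/2; branch lengths O→169/20, R→-49/20; new cluster OR
  updated: d(BG,OR)=69/4, d(E,OR)=55/2, d(OR,T)=21, d(OR,X)=18, d(OR,Z)=30
step 3: merge (BG,OR) at d=69/4, Q=-165; branch lengths BG→151/16, OR→125/16; new cluster BGOR
  updated: d(BGOR,E)=143/8, d(BGOR,T)=131/8, d(BGOR,X)=129/8, d(BGOR,Z)=119/8
step 4: merge (BGOR,T) at d=131/8, Q=-197/2; branch lengths BGOR→16/3, T→265/24; new cluster BGORT
  updated: d(BGORT,E)=41/4, d(BGORT,X)=71/8, d(BGORT,Z)=55/4
step 5: merge (BGORT,E) at d=41/4, Q=-341/8; branch lengths BGORT→185/32, E→143/32; new cluster BEGORT
  updated: d(BEGORT,X)=29/16, d(BEGORT,Z)=37/4
step 6: merge (BEGORT,X) at d=29/16, Q=-273/16; branch lengths BEGORT→81/32, X→-23/32; new cluster BEGORTX
  updated: d(BEGORTX,Z)=215/32
step 7: merge (BEGORTX,Z) at d=215/32; branch lengths BEGORTX→215/64, Z→215/64; new cluster BEGORTXZ
final tree: ((((((B:11/12,G:13/12):151/16,(O:169/20,R:-49/20):125/16):16/3,T:265/24):185/32,E:143/32):81/32,X:-23/32):215/64,Z:215/64)
total length: 1933/32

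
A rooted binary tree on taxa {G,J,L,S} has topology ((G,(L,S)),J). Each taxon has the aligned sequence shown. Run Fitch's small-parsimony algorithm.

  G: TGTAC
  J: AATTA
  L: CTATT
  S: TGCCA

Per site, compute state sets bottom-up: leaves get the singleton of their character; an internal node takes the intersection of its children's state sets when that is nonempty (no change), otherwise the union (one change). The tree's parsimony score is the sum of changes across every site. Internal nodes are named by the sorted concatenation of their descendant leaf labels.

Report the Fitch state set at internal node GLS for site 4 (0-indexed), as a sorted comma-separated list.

[col 0] LS: children L:{C}, S:{T} ∪→ {C,T}; cost 1
[col 0] GLS: children G:{T}, LS:{C,T} ∩→ {T}; cost 0
[col 0] GJLS: children GLS:{T}, J:{A} ∪→ {A,T}; cost 1
[col 1] LS: children L:{T}, S:{G} ∪→ {G,T}; cost 1
[col 1] GLS: children G:{G}, LS:{G,T} ∩→ {G}; cost 0
[col 1] GJLS: children GLS:{G}, J:{A} ∪→ {A,G}; cost 1
[col 2] LS: children L:{A}, S:{C} ∪→ {A,C}; cost 1
[col 2] GLS: children G:{T}, LS:{A,C} ∪→ {A,C,T}; cost 1
[col 2] GJLS: children GLS:{A,C,T}, J:{T} ∩→ {T}; cost 0
[col 3] LS: children L:{T}, S:{C} ∪→ {C,T}; cost 1
[col 3] GLS: children G:{A}, LS:{C,T} ∪→ {A,C,T}; cost 1
[col 3] GJLS: children GLS:{A,C,T}, J:{T} ∩→ {T}; cost 0
[col 4] LS: children L:{T}, S:{A} ∪→ {A,T}; cost 1
[col 4] GLS: children G:{C}, LS:{A,T} ∪→ {A,C,T}; cost 1
[col 4] GJLS: children GLS:{A,C,T}, J:{A} ∩→ {A}; cost 0
per-site changes: [2, 2, 2, 2, 2]; total = 10

A,C,T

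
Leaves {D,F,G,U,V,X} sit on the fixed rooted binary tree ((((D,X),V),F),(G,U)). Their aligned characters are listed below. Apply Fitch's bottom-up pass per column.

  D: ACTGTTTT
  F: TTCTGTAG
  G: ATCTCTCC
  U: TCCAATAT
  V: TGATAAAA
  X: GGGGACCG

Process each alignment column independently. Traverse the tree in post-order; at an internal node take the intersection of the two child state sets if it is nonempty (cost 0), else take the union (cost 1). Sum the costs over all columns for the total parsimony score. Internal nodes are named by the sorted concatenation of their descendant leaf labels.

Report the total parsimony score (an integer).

site 0, node DX: D={A} ∪ X={G} → {A,G} (+1)
site 0, node DVX: DX={A,G} ∪ V={T} → {A,G,T} (+1)
site 0, node DFVX: DVX={A,G,T} ∩ F={T} → {T} (+0)
site 0, node GU: G={A} ∪ U={T} → {A,T} (+1)
site 0, node DFGUVX: DFVX={T} ∩ GU={A,T} → {T} (+0)
site 1, node DX: D={C} ∪ X={G} → {C,G} (+1)
site 1, node DVX: DX={C,G} ∩ V={G} → {G} (+0)
site 1, node DFVX: DVX={G} ∪ F={T} → {G,T} (+1)
site 1, node GU: G={T} ∪ U={C} → {C,T} (+1)
site 1, node DFGUVX: DFVX={G,T} ∩ GU={C,T} → {T} (+0)
site 2, node DX: D={T} ∪ X={G} → {G,T} (+1)
site 2, node DVX: DX={G,T} ∪ V={A} → {A,G,T} (+1)
site 2, node DFVX: DVX={A,G,T} ∪ F={C} → {A,C,G,T} (+1)
site 2, node GU: G={C} ∩ U={C} → {C} (+0)
site 2, node DFGUVX: DFVX={A,C,G,T} ∩ GU={C} → {C} (+0)
site 3, node DX: D={G} ∩ X={G} → {G} (+0)
site 3, node DVX: DX={G} ∪ V={T} → {G,T} (+1)
site 3, node DFVX: DVX={G,T} ∩ F={T} → {T} (+0)
site 3, node GU: G={T} ∪ U={A} → {A,T} (+1)
site 3, node DFGUVX: DFVX={T} ∩ GU={A,T} → {T} (+0)
site 4, node DX: D={T} ∪ X={A} → {A,T} (+1)
site 4, node DVX: DX={A,T} ∩ V={A} → {A} (+0)
site 4, node DFVX: DVX={A} ∪ F={G} → {A,G} (+1)
site 4, node GU: G={C} ∪ U={A} → {A,C} (+1)
site 4, node DFGUVX: DFVX={A,G} ∩ GU={A,C} → {A} (+0)
site 5, node DX: D={T} ∪ X={C} → {C,T} (+1)
site 5, node DVX: DX={C,T} ∪ V={A} → {A,C,T} (+1)
site 5, node DFVX: DVX={A,C,T} ∩ F={T} → {T} (+0)
site 5, node GU: G={T} ∩ U={T} → {T} (+0)
site 5, node DFGUVX: DFVX={T} ∩ GU={T} → {T} (+0)
site 6, node DX: D={T} ∪ X={C} → {C,T} (+1)
site 6, node DVX: DX={C,T} ∪ V={A} → {A,C,T} (+1)
site 6, node DFVX: DVX={A,C,T} ∩ F={A} → {A} (+0)
site 6, node GU: G={C} ∪ U={A} → {A,C} (+1)
site 6, node DFGUVX: DFVX={A} ∩ GU={A,C} → {A} (+0)
site 7, node DX: D={T} ∪ X={G} → {G,T} (+1)
site 7, node DVX: DX={G,T} ∪ V={A} → {A,G,T} (+1)
site 7, node DFVX: DVX={A,G,T} ∩ F={G} → {G} (+0)
site 7, node GU: G={C} ∪ U={T} → {C,T} (+1)
site 7, node DFGUVX: DFVX={G} ∪ GU={C,T} → {C,G,T} (+1)
per-site changes: [3, 3, 3, 2, 3, 2, 3, 4]; total = 23

23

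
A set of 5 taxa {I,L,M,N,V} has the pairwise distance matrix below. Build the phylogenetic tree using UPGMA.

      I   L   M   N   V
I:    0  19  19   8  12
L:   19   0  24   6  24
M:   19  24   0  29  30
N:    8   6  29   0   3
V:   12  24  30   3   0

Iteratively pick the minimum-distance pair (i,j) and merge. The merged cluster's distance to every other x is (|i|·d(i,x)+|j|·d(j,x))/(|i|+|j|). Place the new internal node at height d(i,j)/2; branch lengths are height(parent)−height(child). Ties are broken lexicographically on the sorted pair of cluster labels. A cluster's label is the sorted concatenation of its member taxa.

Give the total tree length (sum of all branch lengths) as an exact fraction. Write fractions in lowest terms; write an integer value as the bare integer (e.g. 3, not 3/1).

iteration 1: select N,V (d=3); attach at lengths (3/2, 3/2); label the merged cluster NV
  updated: d(I,NV)=10, d(L,NV)=15, d(M,NV)=59/2
iteration 2: select I,NV (d=10); attach at lengths (5, 7/2); label the merged cluster INV
  updated: d(INV,L)=49/3, d(INV,M)=26
iteration 3: select INV,L (d=49/3); attach at lengths (19/6, 49/6); label the merged cluster ILNV
  updated: d(ILNV,M)=51/2
iteration 4: select ILNV,M (d=51/2); attach at lengths (55/12, 51/4); label the merged cluster ILMNV
final tree: (((I:5,(N:3/2,V:3/2):7/2):19/6,L:49/6):55/12,M:51/4)
total length: 241/6

241/6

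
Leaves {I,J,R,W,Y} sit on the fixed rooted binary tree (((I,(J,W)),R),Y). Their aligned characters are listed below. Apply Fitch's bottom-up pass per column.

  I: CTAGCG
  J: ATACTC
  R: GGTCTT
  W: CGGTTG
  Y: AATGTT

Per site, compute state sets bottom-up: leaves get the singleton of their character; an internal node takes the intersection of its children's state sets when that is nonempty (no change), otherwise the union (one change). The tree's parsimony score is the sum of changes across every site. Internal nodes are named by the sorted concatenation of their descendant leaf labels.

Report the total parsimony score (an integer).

14

site 0, node JW: J={A} ∪ W={C} → {A,C} (+1)
site 0, node IJW: I={C} ∩ JW={A,C} → {C} (+0)
site 0, node IJRW: IJW={C} ∪ R={G} → {C,G} (+1)
site 0, node IJRWY: IJRW={C,G} ∪ Y={A} → {A,C,G} (+1)
site 1, node JW: J={T} ∪ W={G} → {G,T} (+1)
site 1, node IJW: I={T} ∩ JW={G,T} → {T} (+0)
site 1, node IJRW: IJW={T} ∪ R={G} → {G,T} (+1)
site 1, node IJRWY: IJRW={G,T} ∪ Y={A} → {A,G,T} (+1)
site 2, node JW: J={A} ∪ W={G} → {A,G} (+1)
site 2, node IJW: I={A} ∩ JW={A,G} → {A} (+0)
site 2, node IJRW: IJW={A} ∪ R={T} → {A,T} (+1)
site 2, node IJRWY: IJRW={A,T} ∩ Y={T} → {T} (+0)
site 3, node JW: J={C} ∪ W={T} → {C,T} (+1)
site 3, node IJW: I={G} ∪ JW={C,T} → {C,G,T} (+1)
site 3, node IJRW: IJW={C,G,T} ∩ R={C} → {C} (+0)
site 3, node IJRWY: IJRW={C} ∪ Y={G} → {C,G} (+1)
site 4, node JW: J={T} ∩ W={T} → {T} (+0)
site 4, node IJW: I={C} ∪ JW={T} → {C,T} (+1)
site 4, node IJRW: IJW={C,T} ∩ R={T} → {T} (+0)
site 4, node IJRWY: IJRW={T} ∩ Y={T} → {T} (+0)
site 5, node JW: J={C} ∪ W={G} → {C,G} (+1)
site 5, node IJW: I={G} ∩ JW={C,G} → {G} (+0)
site 5, node IJRW: IJW={G} ∪ R={T} → {G,T} (+1)
site 5, node IJRWY: IJRW={G,T} ∩ Y={T} → {T} (+0)
per-site changes: [3, 3, 2, 3, 1, 2]; total = 14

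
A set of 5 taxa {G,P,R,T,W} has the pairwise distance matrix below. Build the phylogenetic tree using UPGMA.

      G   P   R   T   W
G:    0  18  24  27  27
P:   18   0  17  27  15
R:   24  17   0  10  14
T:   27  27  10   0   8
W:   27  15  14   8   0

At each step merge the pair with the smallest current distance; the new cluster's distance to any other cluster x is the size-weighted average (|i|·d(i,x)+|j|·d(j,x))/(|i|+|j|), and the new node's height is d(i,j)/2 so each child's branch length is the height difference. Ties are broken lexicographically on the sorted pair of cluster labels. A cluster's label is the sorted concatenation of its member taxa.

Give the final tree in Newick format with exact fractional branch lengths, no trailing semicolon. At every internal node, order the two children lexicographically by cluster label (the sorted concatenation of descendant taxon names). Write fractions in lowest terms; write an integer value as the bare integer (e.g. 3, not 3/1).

((G:9,P:9):29/12,(R:6,(T:4,W:4):2):65/12)

iteration 1: select T,W (d=8); attach at lengths (4, 4); label the merged cluster TW
  updated: d(G,TW)=27, d(P,TW)=21, d(R,TW)=12
iteration 2: select R,TW (d=12); attach at lengths (6, 2); label the merged cluster RTW
  updated: d(G,RTW)=26, d(P,RTW)=59/3
iteration 3: select G,P (d=18); attach at lengths (9, 9); label the merged cluster GP
  updated: d(GP,RTW)=137/6
iteration 4: select GP,RTW (d=137/6); attach at lengths (29/12, 65/12); label the merged cluster GPRTW
final tree: ((G:9,P:9):29/12,(R:6,(T:4,W:4):2):65/12)
total length: 251/6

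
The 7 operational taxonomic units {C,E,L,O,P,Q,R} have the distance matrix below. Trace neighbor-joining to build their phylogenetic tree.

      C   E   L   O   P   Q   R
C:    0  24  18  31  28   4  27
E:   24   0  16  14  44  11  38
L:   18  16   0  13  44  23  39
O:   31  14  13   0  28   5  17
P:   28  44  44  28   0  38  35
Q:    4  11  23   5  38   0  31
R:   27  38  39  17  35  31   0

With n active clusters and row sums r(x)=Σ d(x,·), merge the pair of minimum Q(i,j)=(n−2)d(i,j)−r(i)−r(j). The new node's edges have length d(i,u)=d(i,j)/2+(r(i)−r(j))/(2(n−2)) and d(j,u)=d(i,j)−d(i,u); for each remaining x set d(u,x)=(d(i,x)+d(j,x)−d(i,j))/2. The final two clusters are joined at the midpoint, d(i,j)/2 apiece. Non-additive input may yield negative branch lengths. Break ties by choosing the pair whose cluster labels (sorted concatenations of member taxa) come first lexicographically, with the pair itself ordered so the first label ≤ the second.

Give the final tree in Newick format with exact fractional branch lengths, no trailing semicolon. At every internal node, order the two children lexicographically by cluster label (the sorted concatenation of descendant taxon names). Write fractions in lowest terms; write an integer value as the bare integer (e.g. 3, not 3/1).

((((C:43/8,Q:-11/8):97/16,(O:-1/6,(P:41/2,R:29/2):31/6):83/16):47/16,E:117/16):139/32,L:139/32)

iteration 1: select P,R (d=35, Q=-229); attach at lengths (41/2, 29/2); label the merged cluster PR
  updated: d(C,PR)=10, d(E,PR)=47/2, d(L,PR)=24, d(O,PR)=5, d(PR,Q)=17
iteration 2: select C,Q (d=4, Q=-131); attach at lengths (43/8, -11/8); label the merged cluster CQ
  updated: d(CQ,E)=31/2, d(CQ,L)=37/2, d(CQ,O)=16, d(CQ,PR)=23/2
iteration 3: select O,PR (d=5, Q=-97); attach at lengths (-1/6, 31/6); label the merged cluster OPR
  updated: d(CQ,OPR)=45/4, d(E,OPR)=65/4, d(L,OPR)=16
iteration 4: select CQ,OPR (d=45/4, Q=-265/4); attach at lengths (97/16, 83/16); label the merged cluster COPQR
  updated: d(COPQR,E)=41/4, d(COPQR,L)=93/8
iteration 5: select COPQR,E (d=41/4, Q=-303/8); attach at lengths (47/16, 117/16); label the merged cluster CEOPQR
  updated: d(CEOPQR,L)=139/16
iteration 6: select CEOPQR,L (d=139/16); attach at lengths (139/32, 139/32); label the merged cluster CELOPQR
final tree: ((((C:43/8,Q:-11/8):97/16,(O:-1/6,(P:41/2,R:29/2):31/6):83/16):47/16,E:117/16):139/32,L:139/32)
total length: 1187/16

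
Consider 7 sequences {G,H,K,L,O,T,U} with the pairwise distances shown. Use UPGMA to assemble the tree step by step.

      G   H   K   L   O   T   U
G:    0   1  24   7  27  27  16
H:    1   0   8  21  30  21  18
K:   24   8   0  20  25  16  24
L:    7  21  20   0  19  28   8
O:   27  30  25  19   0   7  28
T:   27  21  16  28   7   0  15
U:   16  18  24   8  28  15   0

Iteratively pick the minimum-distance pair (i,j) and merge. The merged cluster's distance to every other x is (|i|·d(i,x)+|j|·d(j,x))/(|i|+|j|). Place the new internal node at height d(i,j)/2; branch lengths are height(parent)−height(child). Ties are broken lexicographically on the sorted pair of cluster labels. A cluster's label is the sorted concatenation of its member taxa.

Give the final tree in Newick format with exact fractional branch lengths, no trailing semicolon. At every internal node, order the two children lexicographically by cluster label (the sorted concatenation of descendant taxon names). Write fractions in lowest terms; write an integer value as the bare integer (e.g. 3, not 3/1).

step 1: merge (G,H) at d=1; branch lengths G→1/2, H→1/2; new cluster GH
  updated: d(GH,K)=16, d(GH,L)=14, d(GH,O)=57/2, d(GH,T)=24, d(GH,U)=17
step 2: merge (O,T) at d=7; branch lengths O→7/2, T→7/2; new cluster OT
  updated: d(GH,OT)=105/4, d(K,OT)=41/2, d(L,OT)=47/2, d(OT,U)=43/2
step 3: merge (L,U) at d=8; branch lengths L→4, U→4; new cluster LU
  updated: d(GH,LU)=31/2, d(K,LU)=22, d(LU,OT)=45/2
step 4: merge (GH,LU) at d=31/2; branch lengths GH→29/4, LU→15/4; new cluster GHLU
  updated: d(GHLU,K)=19, d(GHLU,OT)=195/8
step 5: merge (GHLU,K) at d=19; branch lengths GHLU→7/4, K→19/2; new cluster GHKLU
  updated: d(GHKLU,OT)=118/5
step 6: merge (GHKLU,OT) at d=118/5; branch lengths GHKLU→23/10, OT→83/10; new cluster GHKLOTU
final tree: ((((G:1/2,H:1/2):29/4,(L:4,U:4):15/4):7/4,K:19/2):23/10,(O:7/2,T:7/2):83/10)
total length: 977/20

((((G:1/2,H:1/2):29/4,(L:4,U:4):15/4):7/4,K:19/2):23/10,(O:7/2,T:7/2):83/10)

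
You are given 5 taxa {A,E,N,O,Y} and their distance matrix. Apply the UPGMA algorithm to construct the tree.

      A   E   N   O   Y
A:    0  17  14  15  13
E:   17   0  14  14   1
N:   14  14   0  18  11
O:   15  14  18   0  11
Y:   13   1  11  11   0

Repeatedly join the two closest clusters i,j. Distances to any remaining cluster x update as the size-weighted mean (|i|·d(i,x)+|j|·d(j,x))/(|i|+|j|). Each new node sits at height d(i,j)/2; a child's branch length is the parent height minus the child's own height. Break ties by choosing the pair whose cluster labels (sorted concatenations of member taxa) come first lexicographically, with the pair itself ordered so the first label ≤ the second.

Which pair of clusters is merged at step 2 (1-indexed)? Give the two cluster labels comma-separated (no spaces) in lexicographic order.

step 1: merge (E,Y) at d=1; branch lengths E→1/2, Y→1/2; new cluster EY
  updated: d(A,EY)=15, d(EY,N)=25/2, d(EY,O)=25/2
step 2: merge (EY,N) at d=25/2; branch lengths EY→23/4, N→25/4; new cluster ENY
  updated: d(A,ENY)=44/3, d(ENY,O)=43/3
step 3: merge (ENY,O) at d=43/3; branch lengths ENY→11/12, O→43/6; new cluster ENOY
  updated: d(A,ENOY)=59/4
step 4: merge (A,ENOY) at d=59/4; branch lengths A→59/8, ENOY→5/24; new cluster AENOY
final tree: (A:59/8,(((E:1/2,Y:1/2):23/4,N:25/4):11/12,O:43/6):5/24)
total length: 86/3

EY,N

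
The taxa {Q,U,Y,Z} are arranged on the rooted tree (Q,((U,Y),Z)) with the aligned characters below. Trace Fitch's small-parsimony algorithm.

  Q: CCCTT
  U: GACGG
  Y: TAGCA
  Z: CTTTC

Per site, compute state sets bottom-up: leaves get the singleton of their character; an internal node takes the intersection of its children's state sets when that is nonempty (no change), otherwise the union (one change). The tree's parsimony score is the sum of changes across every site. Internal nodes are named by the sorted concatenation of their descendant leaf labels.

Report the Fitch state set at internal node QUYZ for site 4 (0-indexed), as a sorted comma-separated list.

site 0, node UY: U={G} ∪ Y={T} → {G,T} (+1)
site 0, node UYZ: UY={G,T} ∪ Z={C} → {C,G,T} (+1)
site 0, node QUYZ: Q={C} ∩ UYZ={C,G,T} → {C} (+0)
site 1, node UY: U={A} ∩ Y={A} → {A} (+0)
site 1, node UYZ: UY={A} ∪ Z={T} → {A,T} (+1)
site 1, node QUYZ: Q={C} ∪ UYZ={A,T} → {A,C,T} (+1)
site 2, node UY: U={C} ∪ Y={G} → {C,G} (+1)
site 2, node UYZ: UY={C,G} ∪ Z={T} → {C,G,T} (+1)
site 2, node QUYZ: Q={C} ∩ UYZ={C,G,T} → {C} (+0)
site 3, node UY: U={G} ∪ Y={C} → {C,G} (+1)
site 3, node UYZ: UY={C,G} ∪ Z={T} → {C,G,T} (+1)
site 3, node QUYZ: Q={T} ∩ UYZ={C,G,T} → {T} (+0)
site 4, node UY: U={G} ∪ Y={A} → {A,G} (+1)
site 4, node UYZ: UY={A,G} ∪ Z={C} → {A,C,G} (+1)
site 4, node QUYZ: Q={T} ∪ UYZ={A,C,G} → {A,C,G,T} (+1)
per-site changes: [2, 2, 2, 2, 3]; total = 11

A,C,G,T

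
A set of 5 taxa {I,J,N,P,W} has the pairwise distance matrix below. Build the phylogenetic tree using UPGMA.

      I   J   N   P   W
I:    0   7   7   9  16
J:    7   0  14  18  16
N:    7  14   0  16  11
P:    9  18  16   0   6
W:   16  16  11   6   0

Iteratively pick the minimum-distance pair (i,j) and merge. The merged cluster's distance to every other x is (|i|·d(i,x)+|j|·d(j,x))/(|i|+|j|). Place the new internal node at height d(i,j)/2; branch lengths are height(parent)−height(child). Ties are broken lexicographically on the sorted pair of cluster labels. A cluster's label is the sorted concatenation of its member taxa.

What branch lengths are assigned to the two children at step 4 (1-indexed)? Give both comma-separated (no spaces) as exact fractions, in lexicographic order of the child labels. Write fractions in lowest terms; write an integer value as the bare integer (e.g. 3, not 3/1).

iteration 1: select P,W (d=6); attach at lengths (3, 3); label the merged cluster PW
  updated: d(I,PW)=25/2, d(J,PW)=17, d(N,PW)=27/2
iteration 2: select I,J (d=7); attach at lengths (7/2, 7/2); label the merged cluster IJ
  updated: d(IJ,N)=21/2, d(IJ,PW)=59/4
iteration 3: select IJ,N (d=21/2); attach at lengths (7/4, 21/4); label the merged cluster IJN
  updated: d(IJN,PW)=43/3
iteration 4: select IJN,PW (d=43/3); attach at lengths (23/12, 25/6); label the merged cluster IJNPW
final tree: (((I:7/2,J:7/2):7/4,N:21/4):23/12,(P:3,W:3):25/6)
total length: 313/12

23/12,25/6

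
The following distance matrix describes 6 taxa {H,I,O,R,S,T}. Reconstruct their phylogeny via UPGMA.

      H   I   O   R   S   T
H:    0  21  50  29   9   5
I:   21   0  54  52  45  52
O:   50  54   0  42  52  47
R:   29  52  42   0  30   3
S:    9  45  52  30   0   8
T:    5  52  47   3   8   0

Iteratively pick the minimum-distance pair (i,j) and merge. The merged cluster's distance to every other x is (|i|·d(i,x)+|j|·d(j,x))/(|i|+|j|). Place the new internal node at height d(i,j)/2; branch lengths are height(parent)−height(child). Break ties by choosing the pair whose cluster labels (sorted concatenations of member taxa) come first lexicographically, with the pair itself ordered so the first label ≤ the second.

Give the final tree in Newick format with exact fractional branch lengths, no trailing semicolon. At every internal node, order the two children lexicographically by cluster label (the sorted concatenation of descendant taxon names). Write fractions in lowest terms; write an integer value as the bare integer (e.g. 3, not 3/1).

step 1: merge (R,T) at d=3; branch lengths R→3/2, T→3/2; new cluster RT
  updated: d(H,RT)=17, d(I,RT)=52, d(O,RT)=89/2, d(RT,S)=19
step 2: merge (H,S) at d=9; branch lengths H→9/2, S→9/2; new cluster HS
  updated: d(HS,I)=33, d(HS,O)=51, d(HS,RT)=18
step 3: merge (HS,RT) at d=18; branch lengths HS→9/2, RT→15/2; new cluster HRST
  updated: d(HRST,I)=85/2, d(HRST,O)=191/4
step 4: merge (HRST,I) at d=85/2; branch lengths HRST→49/4, I→85/4; new cluster HIRST
  updated: d(HIRST,O)=49
step 5: merge (HIRST,O) at d=49; branch lengths HIRST→13/4, O→49/2; new cluster HIORST
final tree: ((((H:9/2,S:9/2):9/2,(R:3/2,T:3/2):15/2):49/4,I:85/4):13/4,O:49/2)
total length: 341/4

((((H:9/2,S:9/2):9/2,(R:3/2,T:3/2):15/2):49/4,I:85/4):13/4,O:49/2)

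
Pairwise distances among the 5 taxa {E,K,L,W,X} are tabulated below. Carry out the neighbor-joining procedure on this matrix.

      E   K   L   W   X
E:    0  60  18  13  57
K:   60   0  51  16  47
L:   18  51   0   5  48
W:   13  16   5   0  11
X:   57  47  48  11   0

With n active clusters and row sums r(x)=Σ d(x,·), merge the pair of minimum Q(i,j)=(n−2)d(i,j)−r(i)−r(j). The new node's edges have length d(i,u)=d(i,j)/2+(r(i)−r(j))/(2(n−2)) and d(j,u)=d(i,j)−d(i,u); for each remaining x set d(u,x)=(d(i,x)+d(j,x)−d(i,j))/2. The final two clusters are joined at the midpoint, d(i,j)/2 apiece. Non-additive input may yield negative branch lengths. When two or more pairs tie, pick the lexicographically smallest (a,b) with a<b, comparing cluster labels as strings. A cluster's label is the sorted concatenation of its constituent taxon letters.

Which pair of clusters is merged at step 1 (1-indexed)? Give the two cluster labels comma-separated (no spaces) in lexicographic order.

E,L

iteration 1: select E,L (d=18, Q=-216); attach at lengths (40/3, 14/3); label the merged cluster EL
  updated: d(EL,K)=93/2, d(EL,W)=0, d(EL,X)=87/2
iteration 2: select EL,W (d=0, Q=-117); attach at lengths (63/4, -63/4); label the merged cluster ELW
  updated: d(ELW,K)=125/4, d(ELW,X)=109/4
iteration 3: select ELW,K (d=125/4, Q=-211/2); attach at lengths (23/4, 51/2); label the merged cluster EKLW
  updated: d(EKLW,X)=43/2
iteration 4: select EKLW,X (d=43/2); attach at lengths (43/4, 43/4); label the merged cluster EKLWX
final tree: ((((E:40/3,L:14/3):63/4,W:-63/4):23/4,K:51/2):43/4,X:43/4)
total length: 283/4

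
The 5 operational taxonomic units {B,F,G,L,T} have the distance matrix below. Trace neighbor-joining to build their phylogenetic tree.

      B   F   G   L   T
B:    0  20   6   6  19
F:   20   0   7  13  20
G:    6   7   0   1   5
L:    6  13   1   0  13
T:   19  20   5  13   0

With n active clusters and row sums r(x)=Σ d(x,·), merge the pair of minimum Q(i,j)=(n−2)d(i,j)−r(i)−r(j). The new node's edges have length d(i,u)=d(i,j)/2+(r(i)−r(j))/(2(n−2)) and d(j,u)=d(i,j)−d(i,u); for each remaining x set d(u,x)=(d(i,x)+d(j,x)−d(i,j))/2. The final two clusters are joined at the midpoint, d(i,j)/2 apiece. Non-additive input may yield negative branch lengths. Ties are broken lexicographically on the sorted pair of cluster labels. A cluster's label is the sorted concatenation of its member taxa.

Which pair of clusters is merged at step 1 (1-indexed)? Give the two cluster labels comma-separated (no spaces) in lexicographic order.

1. join B+L (d=6, Q=-66) ⇒ BL; edges |B|=6, |L|=0
  updated: d(BL,F)=27/2, d(BL,G)=1/2, d(BL,T)=13
2. join BL+F (d=27/2, Q=-81/2) ⇒ BFL; edges |BL|=27/8, |F|=81/8
  updated: d(BFL,G)=-3, d(BFL,T)=39/4
3. join BFL+G (d=-3, Q=-47/4) ⇒ BFGL; edges |BFL|=7/8, |G|=-31/8
  updated: d(BFGL,T)=71/8
4. join BFGL+T (d=71/8) ⇒ BFGLT; edges |BFGL|=71/16, |T|=71/16
final tree: ((((B:6,L:0):27/8,F:81/8):7/8,G:-31/8):71/16,T:71/16)
total length: 203/8

B,L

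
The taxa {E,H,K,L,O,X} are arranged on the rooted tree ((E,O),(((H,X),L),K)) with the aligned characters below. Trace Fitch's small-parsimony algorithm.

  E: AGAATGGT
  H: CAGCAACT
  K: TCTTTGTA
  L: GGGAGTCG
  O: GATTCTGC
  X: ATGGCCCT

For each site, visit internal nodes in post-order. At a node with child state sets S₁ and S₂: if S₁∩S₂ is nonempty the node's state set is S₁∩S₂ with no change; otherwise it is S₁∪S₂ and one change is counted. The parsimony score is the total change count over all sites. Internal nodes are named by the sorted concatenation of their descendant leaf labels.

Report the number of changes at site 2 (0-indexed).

EO@0: {A} ∪ {G} = {A,G} (union, +1)
HX@0: {C} ∪ {A} = {A,C} (union, +1)
HLX@0: {A,C} ∪ {G} = {A,C,G} (union, +1)
HKLX@0: {A,C,G} ∪ {T} = {A,C,G,T} (union, +1)
EHKLOX@0: {A,G} ∩ {A,C,G,T} = {A,G} (intersection, +0)
EO@1: {G} ∪ {A} = {A,G} (union, +1)
HX@1: {A} ∪ {T} = {A,T} (union, +1)
HLX@1: {A,T} ∪ {G} = {A,G,T} (union, +1)
HKLX@1: {A,G,T} ∪ {C} = {A,C,G,T} (union, +1)
EHKLOX@1: {A,G} ∩ {A,C,G,T} = {A,G} (intersection, +0)
EO@2: {A} ∪ {T} = {A,T} (union, +1)
HX@2: {G} ∩ {G} = {G} (intersection, +0)
HLX@2: {G} ∩ {G} = {G} (intersection, +0)
HKLX@2: {G} ∪ {T} = {G,T} (union, +1)
EHKLOX@2: {A,T} ∩ {G,T} = {T} (intersection, +0)
EO@3: {A} ∪ {T} = {A,T} (union, +1)
HX@3: {C} ∪ {G} = {C,G} (union, +1)
HLX@3: {C,G} ∪ {A} = {A,C,G} (union, +1)
HKLX@3: {A,C,G} ∪ {T} = {A,C,G,T} (union, +1)
EHKLOX@3: {A,T} ∩ {A,C,G,T} = {A,T} (intersection, +0)
EO@4: {T} ∪ {C} = {C,T} (union, +1)
HX@4: {A} ∪ {C} = {A,C} (union, +1)
HLX@4: {A,C} ∪ {G} = {A,C,G} (union, +1)
HKLX@4: {A,C,G} ∪ {T} = {A,C,G,T} (union, +1)
EHKLOX@4: {C,T} ∩ {A,C,G,T} = {C,T} (intersection, +0)
EO@5: {G} ∪ {T} = {G,T} (union, +1)
HX@5: {A} ∪ {C} = {A,C} (union, +1)
HLX@5: {A,C} ∪ {T} = {A,C,T} (union, +1)
HKLX@5: {A,C,T} ∪ {G} = {A,C,G,T} (union, +1)
EHKLOX@5: {G,T} ∩ {A,C,G,T} = {G,T} (intersection, +0)
EO@6: {G} ∩ {G} = {G} (intersection, +0)
HX@6: {C} ∩ {C} = {C} (intersection, +0)
HLX@6: {C} ∩ {C} = {C} (intersection, +0)
HKLX@6: {C} ∪ {T} = {C,T} (union, +1)
EHKLOX@6: {G} ∪ {C,T} = {C,G,T} (union, +1)
EO@7: {T} ∪ {C} = {C,T} (union, +1)
HX@7: {T} ∩ {T} = {T} (intersection, +0)
HLX@7: {T} ∪ {G} = {G,T} (union, +1)
HKLX@7: {G,T} ∪ {A} = {A,G,T} (union, +1)
EHKLOX@7: {C,T} ∩ {A,G,T} = {T} (intersection, +0)
per-site changes: [4, 4, 2, 4, 4, 4, 2, 3]; total = 27

2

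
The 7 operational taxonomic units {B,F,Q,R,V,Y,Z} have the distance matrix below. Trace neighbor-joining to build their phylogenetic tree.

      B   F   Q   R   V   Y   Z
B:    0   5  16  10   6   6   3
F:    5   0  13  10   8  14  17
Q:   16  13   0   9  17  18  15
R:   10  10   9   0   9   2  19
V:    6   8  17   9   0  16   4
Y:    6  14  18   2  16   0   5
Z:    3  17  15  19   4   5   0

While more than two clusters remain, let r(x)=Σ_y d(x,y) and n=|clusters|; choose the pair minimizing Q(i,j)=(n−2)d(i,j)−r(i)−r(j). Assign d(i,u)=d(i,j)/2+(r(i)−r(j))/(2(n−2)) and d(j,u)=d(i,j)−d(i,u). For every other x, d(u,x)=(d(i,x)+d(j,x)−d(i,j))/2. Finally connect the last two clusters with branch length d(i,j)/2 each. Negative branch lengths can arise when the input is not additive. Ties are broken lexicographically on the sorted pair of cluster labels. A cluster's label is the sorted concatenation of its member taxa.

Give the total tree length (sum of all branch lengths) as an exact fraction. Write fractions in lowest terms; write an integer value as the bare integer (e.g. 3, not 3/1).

step 1: merge (R,Y) at d=2, Q=-110; branch lengths R→4/5, Y→6/5; new cluster RY
  updated: d(B,RY)=7, d(F,RY)=11, d(Q,RY)=25/2, d(RY,V)=23/2, d(RY,Z)=11
step 2: merge (V,Z) at d=4, Q=-161/2; branch lengths V→25/16, Z→39/16; new cluster VZ
  updated: d(B,VZ)=5/2, d(F,VZ)=21/2, d(Q,VZ)=14, d(RY,VZ)=37/4
step 3: merge (B,VZ) at d=5/2, Q=-237/4; branch lengths B→7/24, VZ→53/24; new cluster BVZ
  updated: d(BVZ,F)=13/2, d(BVZ,Q)=55/4, d(BVZ,RY)=55/8
step 4: merge (BVZ,F) at d=13/2, Q=-357/8; branch lengths BVZ→77/32, F→131/32; new cluster BFVZ
  updated: d(BFVZ,Q)=81/8, d(BFVZ,RY)=91/16
step 5: merge (BFVZ,Q) at d=81/8, Q=-453/16; branch lengths BFVZ→53/32, Q→271/32; new cluster BFQVZ
  updated: d(BFQVZ,RY)=129/32
step 6: merge (BFQVZ,RY) at d=129/32; branch lengths BFQVZ→129/64, RY→129/64; new cluster BFQRVYZ
final tree: ((((B:7/24,(V:25/16,Z:39/16):53/24):77/32,F:131/32):53/32,Q:271/32):129/64,(R:4/5,Y:6/5):129/64)
total length: 933/32

933/32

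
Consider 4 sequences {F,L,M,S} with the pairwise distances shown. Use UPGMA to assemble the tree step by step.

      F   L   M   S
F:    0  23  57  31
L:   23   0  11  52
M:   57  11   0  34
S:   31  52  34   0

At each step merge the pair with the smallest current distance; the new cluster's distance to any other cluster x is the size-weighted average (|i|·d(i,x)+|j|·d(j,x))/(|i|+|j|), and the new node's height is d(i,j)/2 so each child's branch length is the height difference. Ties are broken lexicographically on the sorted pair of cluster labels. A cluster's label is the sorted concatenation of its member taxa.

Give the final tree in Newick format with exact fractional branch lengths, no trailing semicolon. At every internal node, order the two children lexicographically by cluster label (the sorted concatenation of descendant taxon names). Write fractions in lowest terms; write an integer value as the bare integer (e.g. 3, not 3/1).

((F:31/2,S:31/2):21/4,(L:11/2,M:11/2):61/4)

step 1: merge (L,M) at d=11; branch lengths L→11/2, M→11/2; new cluster LM
  updated: d(F,LM)=40, d(LM,S)=43
step 2: merge (F,S) at d=31; branch lengths F→31/2, S→31/2; new cluster FS
  updated: d(FS,LM)=83/2
step 3: merge (FS,LM) at d=83/2; branch lengths FS→21/4, LM→61/4; new cluster FLMS
final tree: ((F:31/2,S:31/2):21/4,(L:11/2,M:11/2):61/4)
total length: 125/2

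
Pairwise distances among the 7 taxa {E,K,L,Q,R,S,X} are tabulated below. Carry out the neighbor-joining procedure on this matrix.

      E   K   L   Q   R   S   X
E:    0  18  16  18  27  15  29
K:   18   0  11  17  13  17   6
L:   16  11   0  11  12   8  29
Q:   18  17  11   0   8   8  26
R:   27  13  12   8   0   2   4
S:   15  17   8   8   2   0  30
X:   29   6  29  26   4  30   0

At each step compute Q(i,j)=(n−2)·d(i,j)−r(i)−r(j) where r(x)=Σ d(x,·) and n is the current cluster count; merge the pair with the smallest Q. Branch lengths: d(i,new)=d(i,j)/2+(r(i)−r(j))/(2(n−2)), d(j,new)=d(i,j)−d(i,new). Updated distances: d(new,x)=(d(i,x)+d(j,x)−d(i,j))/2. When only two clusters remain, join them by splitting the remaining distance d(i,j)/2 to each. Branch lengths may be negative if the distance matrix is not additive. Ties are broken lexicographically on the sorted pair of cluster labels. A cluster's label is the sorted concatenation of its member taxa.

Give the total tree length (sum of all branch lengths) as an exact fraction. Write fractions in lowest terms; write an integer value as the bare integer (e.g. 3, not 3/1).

1. join K+X (d=6, Q=-176) ⇒ KX; edges |K|=-6/5, |X|=36/5
  updated: d(E,KX)=41/2, d(KX,L)=17, d(KX,Q)=37/2, d(KX,R)=11/2, d(KX,S)=41/2
2. join KX+R (d=11/2, Q=-229/2) ⇒ KRX; edges |KX|=99/16, |R|=-11/16
  updated: d(E,KRX)=21, d(KRX,L)=47/4, d(KRX,Q)=21/2, d(KRX,S)=17/2
3. join E+L (d=16, Q=-275/4) ⇒ EL; edges |E|=95/8, |L|=33/8
  updated: d(EL,KRX)=67/8, d(EL,Q)=13/2, d(EL,S)=7/2
4. join EL+S (d=7/2, Q=-251/8) ⇒ ELS; edges |EL|=43/32, |S|=69/32
  updated: d(ELS,KRX)=107/16, d(ELS,Q)=11/2
5. join ELS+KRX (d=107/16, Q=-363/16) ⇒ EKLRSX; edges |ELS|=27/32, |KRX|=187/32
  updated: d(EKLRSX,Q)=149/32
6. join EKLRSX+Q (d=149/32) ⇒ EKLQRSX; edges |EKLRSX|=149/64, |Q|=149/64
final tree: ((((E:95/8,L:33/8):43/32,S:69/32):27/32,((K:-6/5,X:36/5):99/16,R:-11/16):187/32):149/64,Q:149/64)
total length: 1355/32

1355/32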